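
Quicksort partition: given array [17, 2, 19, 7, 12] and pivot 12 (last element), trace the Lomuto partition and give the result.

Lomuto partition with pivot = 12:

Initial array: [17, 2, 19, 7, 12]

arr[0]=17 > 12: no swap
arr[1]=2 <= 12: swap with position 0, array becomes [2, 17, 19, 7, 12]
arr[2]=19 > 12: no swap
arr[3]=7 <= 12: swap with position 1, array becomes [2, 7, 19, 17, 12]

Place pivot at position 2: [2, 7, 12, 17, 19]
Pivot position: 2

After partitioning with pivot 12, the array becomes [2, 7, 12, 17, 19]. The pivot is placed at index 2. All elements to the left of the pivot are <= 12, and all elements to the right are > 12.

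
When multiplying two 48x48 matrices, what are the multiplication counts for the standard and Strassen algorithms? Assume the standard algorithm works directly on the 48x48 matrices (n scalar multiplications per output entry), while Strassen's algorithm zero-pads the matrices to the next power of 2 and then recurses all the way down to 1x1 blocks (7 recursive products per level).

Matrix multiplication for 48x48 matrices:

Strassen's algorithm requires power-of-2 dimensions. Pad 48x48 to 64x64 (next power of 2).

Standard algorithm: 48^3 = 110592 multiplications
Strassen's algorithm: 7^(log2(64)) = 7^6 = 117649 multiplications
Difference: 110592 - 117649 = -7057 (Strassen uses MORE here due to padding overhead — for small or just-over-power-of-2 n, padding can outweigh the per-level savings)

Standard: 110592 multiplications (48^3). Strassen: 117649 multiplications (7^6, after padding to 64x64). Strassen reduces 8 recursive multiplications to 7 at each level.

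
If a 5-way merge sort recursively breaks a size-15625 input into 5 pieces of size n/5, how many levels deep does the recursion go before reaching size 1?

For divide and conquer with division factor 5:

Problem sizes at each level:
Level 0: 15625
Level 1: 3125
Level 2: 625
Level 3: 125
Level 4: 25
Level 5: 5
Level 6: 1

The root is level 0 and the size-1 base case is level 6 (the tree spans levels 0 through 6, i.e. 7 levels counting the root), so the depth is the number of divisions: log_5(15625) = 6

The recursion tree depth is log_5(15625) = 6. At each level, the problem size is divided by 5, so it takes 6 divisions to reduce to a base case of size 1. The algorithm makes 5 recursive calls at each level.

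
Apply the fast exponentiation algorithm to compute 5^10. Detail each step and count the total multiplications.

Computing 5^10 by squaring (build up from 5^1; each line after the first costs one multiplication):

5^1 = 5
5^2 = (5^1)^2 = 5^2 = 25
5^4 = (5^2)^2 = 25^2 = 625
5^5 = 5 * 5^4 = 5 * 625 = 3125
5^10 = (5^5)^2 = 3125^2 = 9765625

Result: 9765625
Multiplications needed: 4 (4 lines after 5^1)

5^10 = 9765625. Using exponentiation by squaring, this requires 4 multiplications. The key idea: if the exponent is even, square the half-power; if odd, multiply by the base once.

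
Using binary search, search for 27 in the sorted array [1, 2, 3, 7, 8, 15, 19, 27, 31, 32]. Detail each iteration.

Binary search for 27 in [1, 2, 3, 7, 8, 15, 19, 27, 31, 32]:

lo=0, hi=9, mid=4, arr[mid]=8 -> 8 < 27, search right half
lo=5, hi=9, mid=7, arr[mid]=27 -> Found target at index 7!

Binary search finds 27 at index 7 after 2 comparisons. The search repeatedly halves the search space by comparing with the middle element.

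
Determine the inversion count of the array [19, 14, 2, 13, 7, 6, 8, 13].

Finding inversions in [19, 14, 2, 13, 7, 6, 8, 13]:

(0, 1): arr[0]=19 > arr[1]=14
(0, 2): arr[0]=19 > arr[2]=2
(0, 3): arr[0]=19 > arr[3]=13
(0, 4): arr[0]=19 > arr[4]=7
(0, 5): arr[0]=19 > arr[5]=6
(0, 6): arr[0]=19 > arr[6]=8
(0, 7): arr[0]=19 > arr[7]=13
(1, 2): arr[1]=14 > arr[2]=2
(1, 3): arr[1]=14 > arr[3]=13
(1, 4): arr[1]=14 > arr[4]=7
(1, 5): arr[1]=14 > arr[5]=6
(1, 6): arr[1]=14 > arr[6]=8
(1, 7): arr[1]=14 > arr[7]=13
(3, 4): arr[3]=13 > arr[4]=7
(3, 5): arr[3]=13 > arr[5]=6
(3, 6): arr[3]=13 > arr[6]=8
(4, 5): arr[4]=7 > arr[5]=6

Total inversions: 17

The array has 17 inversion(s): (0,1), (0,2), (0,3), (0,4), (0,5), (0,6), (0,7), (1,2), (1,3), (1,4), (1,5), (1,6), (1,7), (3,4), (3,5), (3,6), (4,5). Each pair (i,j) satisfies i < j and arr[i] > arr[j].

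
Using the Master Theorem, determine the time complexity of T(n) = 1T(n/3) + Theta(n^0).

Master Theorem for T(n) = 1T(n/3) + O(n^0):

a = 1, b = 3, c = 0
log_b(a) = log_3(1) = 0.0000

Case 2: c = 0 = log_3(1) = 0.0000
T(n) = O(n^0 log n) = O(log n)

For T(n) = 1T(n/3) + O(n^0): log_3(1) = 0.0000. This is Case 2 of the Master Theorem (c = log_b(a), equal work at all levels), giving O(log n).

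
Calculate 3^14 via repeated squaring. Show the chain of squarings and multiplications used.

Computing 3^14 by squaring (build up from 3^1; each line after the first costs one multiplication):

3^1 = 3
3^2 = (3^1)^2 = 3^2 = 9
3^3 = 3 * 3^2 = 3 * 9 = 27
3^6 = (3^3)^2 = 27^2 = 729
3^7 = 3 * 3^6 = 3 * 729 = 2187
3^14 = (3^7)^2 = 2187^2 = 4782969

Result: 4782969
Multiplications needed: 5 (5 lines after 3^1)

3^14 = 4782969. Using exponentiation by squaring, this requires 5 multiplications. The key idea: if the exponent is even, square the half-power; if odd, multiply by the base once.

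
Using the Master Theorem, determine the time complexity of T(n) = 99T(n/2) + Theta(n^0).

Master Theorem for T(n) = 99T(n/2) + O(n^0):

a = 99, b = 2, c = 0
log_b(a) = log_2(99) = 6.6294

Case 1: c = 0 < log_2(99) = 6.6294
T(n) = O(n^(log_2 99))

For T(n) = 99T(n/2) + O(n^0): log_2(99) = 6.6294. This is Case 1 of the Master Theorem (c < log_b(a), work dominated by leaves), giving O(n^(log_2 99)).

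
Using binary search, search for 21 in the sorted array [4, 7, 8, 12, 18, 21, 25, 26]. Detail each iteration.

Binary search for 21 in [4, 7, 8, 12, 18, 21, 25, 26]:

lo=0, hi=7, mid=3, arr[mid]=12 -> 12 < 21, search right half
lo=4, hi=7, mid=5, arr[mid]=21 -> Found target at index 5!

Binary search finds 21 at index 5 after 2 comparisons. The search repeatedly halves the search space by comparing with the middle element.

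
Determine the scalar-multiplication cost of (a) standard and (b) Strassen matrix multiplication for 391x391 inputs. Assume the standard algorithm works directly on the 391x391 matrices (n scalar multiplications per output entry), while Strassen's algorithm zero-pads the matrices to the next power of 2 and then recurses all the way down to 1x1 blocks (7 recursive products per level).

Matrix multiplication for 391x391 matrices:

Strassen's algorithm requires power-of-2 dimensions. Pad 391x391 to 512x512 (next power of 2).

Standard algorithm: 391^3 = 59776471 multiplications
Strassen's algorithm: 7^(log2(512)) = 7^9 = 40353607 multiplications
Savings: 59776471 - 40353607 = 19422864 multiplications

Standard: 59776471 multiplications (391^3). Strassen: 40353607 multiplications (7^9, after padding to 512x512). Strassen reduces 8 recursive multiplications to 7 at each level.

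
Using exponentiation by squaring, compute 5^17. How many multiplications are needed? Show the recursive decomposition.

Computing 5^17 by squaring (build up from 5^1; each line after the first costs one multiplication):

5^1 = 5
5^2 = (5^1)^2 = 5^2 = 25
5^4 = (5^2)^2 = 25^2 = 625
5^8 = (5^4)^2 = 625^2 = 390625
5^16 = (5^8)^2 = 390625^2 = 152587890625
5^17 = 5 * 5^16 = 5 * 152587890625 = 762939453125

Result: 762939453125
Multiplications needed: 5 (5 lines after 5^1)

5^17 = 762939453125. Using exponentiation by squaring, this requires 5 multiplications. The key idea: if the exponent is even, square the half-power; if odd, multiply by the base once.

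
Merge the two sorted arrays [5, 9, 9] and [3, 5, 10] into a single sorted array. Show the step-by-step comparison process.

Merging process:

Compare 5 vs 3: take 3 from right. Merged: [3]
Compare 5 vs 5: take 5 from left. Merged: [3, 5]
Compare 9 vs 5: take 5 from right. Merged: [3, 5, 5]
Compare 9 vs 10: take 9 from left. Merged: [3, 5, 5, 9]
Compare 9 vs 10: take 9 from left. Merged: [3, 5, 5, 9, 9]
Append remaining from right: [10]. Merged: [3, 5, 5, 9, 9, 10]

Final merged array: [3, 5, 5, 9, 9, 10]
Total comparisons: 5

The merged array is [3, 5, 5, 9, 9, 10], requiring 5 comparisons. The merge step runs in O(n) time where n is the total number of elements.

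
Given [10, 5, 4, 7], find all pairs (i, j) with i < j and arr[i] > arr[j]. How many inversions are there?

Finding inversions in [10, 5, 4, 7]:

(0, 1): arr[0]=10 > arr[1]=5
(0, 2): arr[0]=10 > arr[2]=4
(0, 3): arr[0]=10 > arr[3]=7
(1, 2): arr[1]=5 > arr[2]=4

Total inversions: 4

The array has 4 inversion(s): (0,1), (0,2), (0,3), (1,2). Each pair (i,j) satisfies i < j and arr[i] > arr[j].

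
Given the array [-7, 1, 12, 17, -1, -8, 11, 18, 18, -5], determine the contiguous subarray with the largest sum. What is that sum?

Using Kadane's algorithm on [-7, 1, 12, 17, -1, -8, 11, 18, 18, -5]:

Scanning through the array:
Position 1 (value 1): max_ending_here = 1, max_so_far = 1
Position 2 (value 12): max_ending_here = 13, max_so_far = 13
Position 3 (value 17): max_ending_here = 30, max_so_far = 30
Position 4 (value -1): max_ending_here = 29, max_so_far = 30
Position 5 (value -8): max_ending_here = 21, max_so_far = 30
Position 6 (value 11): max_ending_here = 32, max_so_far = 32
Position 7 (value 18): max_ending_here = 50, max_so_far = 50
Position 8 (value 18): max_ending_here = 68, max_so_far = 68
Position 9 (value -5): max_ending_here = 63, max_so_far = 68

Maximum subarray: [1, 12, 17, -1, -8, 11, 18, 18]
Maximum sum: 68

The maximum subarray is [1, 12, 17, -1, -8, 11, 18, 18] with sum 68. This subarray runs from index 1 to index 8.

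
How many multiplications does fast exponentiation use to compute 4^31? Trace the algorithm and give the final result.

Computing 4^31 by squaring (build up from 4^1; each line after the first costs one multiplication):

4^1 = 4
4^2 = (4^1)^2 = 4^2 = 16
4^3 = 4 * 4^2 = 4 * 16 = 64
4^6 = (4^3)^2 = 64^2 = 4096
4^7 = 4 * 4^6 = 4 * 4096 = 16384
4^14 = (4^7)^2 = 16384^2 = 268435456
4^15 = 4 * 4^14 = 4 * 268435456 = 1073741824
4^30 = (4^15)^2 = 1073741824^2 = 1152921504606846976
4^31 = 4 * 4^30 = 4 * 1152921504606846976 = 4611686018427387904

Result: 4611686018427387904
Multiplications needed: 8 (8 lines after 4^1)

4^31 = 4611686018427387904. Using exponentiation by squaring, this requires 8 multiplications. The key idea: if the exponent is even, square the half-power; if odd, multiply by the base once.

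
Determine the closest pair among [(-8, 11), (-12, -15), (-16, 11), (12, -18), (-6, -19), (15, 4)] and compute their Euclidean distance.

Computing all pairwise distances among 6 points:

d((-8, 11), (-12, -15)) = 26.3059
d((-8, 11), (-16, 11)) = 8.0
d((-8, 11), (12, -18)) = 35.2278
d((-8, 11), (-6, -19)) = 30.0666
d((-8, 11), (15, 4)) = 24.0416
d((-12, -15), (-16, 11)) = 26.3059
d((-12, -15), (12, -18)) = 24.1868
d((-12, -15), (-6, -19)) = 7.2111 <-- minimum
d((-12, -15), (15, 4)) = 33.0151
d((-16, 11), (12, -18)) = 40.3113
d((-16, 11), (-6, -19)) = 31.6228
d((-16, 11), (15, 4)) = 31.7805
d((12, -18), (-6, -19)) = 18.0278
d((12, -18), (15, 4)) = 22.2036
d((-6, -19), (15, 4)) = 31.1448

Closest pair: (-12, -15) and (-6, -19) with distance 7.2111

The closest pair is (-12, -15) and (-6, -19) with Euclidean distance 7.2111. For 6 points, brute-force pairwise comparison is shown above. For large n, the divide-and-conquer algorithm (sort by x, recurse on halves, check the dividing strip) achieves O(n log n).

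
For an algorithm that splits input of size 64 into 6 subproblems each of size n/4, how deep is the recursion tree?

For divide and conquer with division factor 4:

Problem sizes at each level:
Level 0: 64
Level 1: 16
Level 2: 4
Level 3: 1

The root is level 0 and the size-1 base case is level 3 (the tree spans levels 0 through 3, i.e. 4 levels counting the root), so the depth is the number of divisions: log_4(64) = 3

The recursion tree depth is log_4(64) = 3. At each level, the problem size is divided by 4, so it takes 3 divisions to reduce to a base case of size 1. The algorithm makes 6 recursive calls at each level.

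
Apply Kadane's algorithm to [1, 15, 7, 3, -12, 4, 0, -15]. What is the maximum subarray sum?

Using Kadane's algorithm on [1, 15, 7, 3, -12, 4, 0, -15]:

Scanning through the array:
Position 1 (value 15): max_ending_here = 16, max_so_far = 16
Position 2 (value 7): max_ending_here = 23, max_so_far = 23
Position 3 (value 3): max_ending_here = 26, max_so_far = 26
Position 4 (value -12): max_ending_here = 14, max_so_far = 26
Position 5 (value 4): max_ending_here = 18, max_so_far = 26
Position 6 (value 0): max_ending_here = 18, max_so_far = 26
Position 7 (value -15): max_ending_here = 3, max_so_far = 26

Maximum subarray: [1, 15, 7, 3]
Maximum sum: 26

The maximum subarray is [1, 15, 7, 3] with sum 26. This subarray runs from index 0 to index 3.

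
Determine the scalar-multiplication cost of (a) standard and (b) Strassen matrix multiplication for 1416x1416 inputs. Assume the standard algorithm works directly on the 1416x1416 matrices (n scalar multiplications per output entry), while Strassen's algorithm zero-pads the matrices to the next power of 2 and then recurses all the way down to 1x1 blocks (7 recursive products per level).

Matrix multiplication for 1416x1416 matrices:

Strassen's algorithm requires power-of-2 dimensions. Pad 1416x1416 to 2048x2048 (next power of 2).

Standard algorithm: 1416^3 = 2839159296 multiplications
Strassen's algorithm: 7^(log2(2048)) = 7^11 = 1977326743 multiplications
Savings: 2839159296 - 1977326743 = 861832553 multiplications

Standard: 2839159296 multiplications (1416^3). Strassen: 1977326743 multiplications (7^11, after padding to 2048x2048). Strassen reduces 8 recursive multiplications to 7 at each level.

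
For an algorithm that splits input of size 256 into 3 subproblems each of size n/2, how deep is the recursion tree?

For divide and conquer with division factor 2:

Problem sizes at each level:
Level 0: 256
Level 1: 128
Level 2: 64
Level 3: 32
Level 4: 16
Level 5: 8
Level 6: 4
Level 7: 2
Level 8: 1

The root is level 0 and the size-1 base case is level 8 (the tree spans levels 0 through 8, i.e. 9 levels counting the root), so the depth is the number of divisions: log_2(256) = 8

The recursion tree depth is log_2(256) = 8. At each level, the problem size is divided by 2, so it takes 8 divisions to reduce to a base case of size 1. The algorithm makes 3 recursive calls at each level.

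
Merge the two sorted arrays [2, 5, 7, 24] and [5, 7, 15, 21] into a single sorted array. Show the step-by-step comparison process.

Merging process:

Compare 2 vs 5: take 2 from left. Merged: [2]
Compare 5 vs 5: take 5 from left. Merged: [2, 5]
Compare 7 vs 5: take 5 from right. Merged: [2, 5, 5]
Compare 7 vs 7: take 7 from left. Merged: [2, 5, 5, 7]
Compare 24 vs 7: take 7 from right. Merged: [2, 5, 5, 7, 7]
Compare 24 vs 15: take 15 from right. Merged: [2, 5, 5, 7, 7, 15]
Compare 24 vs 21: take 21 from right. Merged: [2, 5, 5, 7, 7, 15, 21]
Append remaining from left: [24]. Merged: [2, 5, 5, 7, 7, 15, 21, 24]

Final merged array: [2, 5, 5, 7, 7, 15, 21, 24]
Total comparisons: 7

The merged array is [2, 5, 5, 7, 7, 15, 21, 24], requiring 7 comparisons. The merge step runs in O(n) time where n is the total number of elements.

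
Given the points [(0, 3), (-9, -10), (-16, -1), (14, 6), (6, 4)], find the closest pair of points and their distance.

Computing all pairwise distances among 5 points:

d((0, 3), (-9, -10)) = 15.8114
d((0, 3), (-16, -1)) = 16.4924
d((0, 3), (14, 6)) = 14.3178
d((0, 3), (6, 4)) = 6.0828 <-- minimum
d((-9, -10), (-16, -1)) = 11.4018
d((-9, -10), (14, 6)) = 28.0179
d((-9, -10), (6, 4)) = 20.5183
d((-16, -1), (14, 6)) = 30.8058
d((-16, -1), (6, 4)) = 22.561
d((14, 6), (6, 4)) = 8.2462

Closest pair: (0, 3) and (6, 4) with distance 6.0828

The closest pair is (0, 3) and (6, 4) with Euclidean distance 6.0828. For 5 points, brute-force pairwise comparison is shown above. For large n, the divide-and-conquer algorithm (sort by x, recurse on halves, check the dividing strip) achieves O(n log n).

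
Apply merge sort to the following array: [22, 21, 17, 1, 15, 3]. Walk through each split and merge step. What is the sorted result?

Merge sort trace:

Split: [22, 21, 17, 1, 15, 3] -> [22, 21, 17] and [1, 15, 3]
  Split: [22, 21, 17] -> [22] and [21, 17]
    Split: [21, 17] -> [21] and [17]
    Merge: [21] + [17] -> [17, 21]
  Merge: [22] + [17, 21] -> [17, 21, 22]
  Split: [1, 15, 3] -> [1] and [15, 3]
    Split: [15, 3] -> [15] and [3]
    Merge: [15] + [3] -> [3, 15]
  Merge: [1] + [3, 15] -> [1, 3, 15]
Merge: [17, 21, 22] + [1, 3, 15] -> [1, 3, 15, 17, 21, 22]

Final sorted array: [1, 3, 15, 17, 21, 22]

The merge sort proceeds by recursively splitting the array and merging sorted halves.
After all merges, the sorted array is [1, 3, 15, 17, 21, 22].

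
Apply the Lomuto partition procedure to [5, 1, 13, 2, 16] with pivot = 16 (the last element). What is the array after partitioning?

Lomuto partition with pivot = 16:

Initial array: [5, 1, 13, 2, 16]

arr[0]=5 <= 16: swap with position 0, array becomes [5, 1, 13, 2, 16]
arr[1]=1 <= 16: swap with position 1, array becomes [5, 1, 13, 2, 16]
arr[2]=13 <= 16: swap with position 2, array becomes [5, 1, 13, 2, 16]
arr[3]=2 <= 16: swap with position 3, array becomes [5, 1, 13, 2, 16]

Place pivot at position 4: [5, 1, 13, 2, 16]
Pivot position: 4

After partitioning with pivot 16, the array becomes [5, 1, 13, 2, 16]. The pivot is placed at index 4. All elements to the left of the pivot are <= 16, and all elements to the right are > 16.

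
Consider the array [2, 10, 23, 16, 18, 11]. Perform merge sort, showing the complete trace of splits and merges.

Merge sort trace:

Split: [2, 10, 23, 16, 18, 11] -> [2, 10, 23] and [16, 18, 11]
  Split: [2, 10, 23] -> [2] and [10, 23]
    Split: [10, 23] -> [10] and [23]
    Merge: [10] + [23] -> [10, 23]
  Merge: [2] + [10, 23] -> [2, 10, 23]
  Split: [16, 18, 11] -> [16] and [18, 11]
    Split: [18, 11] -> [18] and [11]
    Merge: [18] + [11] -> [11, 18]
  Merge: [16] + [11, 18] -> [11, 16, 18]
Merge: [2, 10, 23] + [11, 16, 18] -> [2, 10, 11, 16, 18, 23]

Final sorted array: [2, 10, 11, 16, 18, 23]

The merge sort proceeds by recursively splitting the array and merging sorted halves.
After all merges, the sorted array is [2, 10, 11, 16, 18, 23].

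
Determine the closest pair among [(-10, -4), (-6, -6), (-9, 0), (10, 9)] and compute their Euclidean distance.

Computing all pairwise distances among 4 points:

d((-10, -4), (-6, -6)) = 4.4721
d((-10, -4), (-9, 0)) = 4.1231 <-- minimum
d((-10, -4), (10, 9)) = 23.8537
d((-6, -6), (-9, 0)) = 6.7082
d((-6, -6), (10, 9)) = 21.9317
d((-9, 0), (10, 9)) = 21.0238

Closest pair: (-10, -4) and (-9, 0) with distance 4.1231

The closest pair is (-10, -4) and (-9, 0) with Euclidean distance 4.1231. For 4 points, brute-force pairwise comparison is shown above. For large n, the divide-and-conquer algorithm (sort by x, recurse on halves, check the dividing strip) achieves O(n log n).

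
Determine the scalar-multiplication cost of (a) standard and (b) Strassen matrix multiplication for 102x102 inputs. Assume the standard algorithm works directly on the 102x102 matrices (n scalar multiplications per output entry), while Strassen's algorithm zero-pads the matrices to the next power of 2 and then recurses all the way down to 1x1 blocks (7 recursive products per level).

Matrix multiplication for 102x102 matrices:

Strassen's algorithm requires power-of-2 dimensions. Pad 102x102 to 128x128 (next power of 2).

Standard algorithm: 102^3 = 1061208 multiplications
Strassen's algorithm: 7^(log2(128)) = 7^7 = 823543 multiplications
Savings: 1061208 - 823543 = 237665 multiplications

Standard: 1061208 multiplications (102^3). Strassen: 823543 multiplications (7^7, after padding to 128x128). Strassen reduces 8 recursive multiplications to 7 at each level.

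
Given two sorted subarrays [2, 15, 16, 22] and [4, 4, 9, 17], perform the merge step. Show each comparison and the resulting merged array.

Merging process:

Compare 2 vs 4: take 2 from left. Merged: [2]
Compare 15 vs 4: take 4 from right. Merged: [2, 4]
Compare 15 vs 4: take 4 from right. Merged: [2, 4, 4]
Compare 15 vs 9: take 9 from right. Merged: [2, 4, 4, 9]
Compare 15 vs 17: take 15 from left. Merged: [2, 4, 4, 9, 15]
Compare 16 vs 17: take 16 from left. Merged: [2, 4, 4, 9, 15, 16]
Compare 22 vs 17: take 17 from right. Merged: [2, 4, 4, 9, 15, 16, 17]
Append remaining from left: [22]. Merged: [2, 4, 4, 9, 15, 16, 17, 22]

Final merged array: [2, 4, 4, 9, 15, 16, 17, 22]
Total comparisons: 7

The merged array is [2, 4, 4, 9, 15, 16, 17, 22], requiring 7 comparisons. The merge step runs in O(n) time where n is the total number of elements.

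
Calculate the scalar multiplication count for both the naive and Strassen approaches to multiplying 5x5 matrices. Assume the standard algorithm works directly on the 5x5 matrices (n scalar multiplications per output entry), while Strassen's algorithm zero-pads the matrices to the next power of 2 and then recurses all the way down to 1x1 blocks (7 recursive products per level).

Matrix multiplication for 5x5 matrices:

Strassen's algorithm requires power-of-2 dimensions. Pad 5x5 to 8x8 (next power of 2).

Standard algorithm: 5^3 = 125 multiplications
Strassen's algorithm: 7^(log2(8)) = 7^3 = 343 multiplications
Difference: 125 - 343 = -218 (Strassen uses MORE here due to padding overhead — for small or just-over-power-of-2 n, padding can outweigh the per-level savings)

Standard: 125 multiplications (5^3). Strassen: 343 multiplications (7^3, after padding to 8x8). Strassen reduces 8 recursive multiplications to 7 at each level.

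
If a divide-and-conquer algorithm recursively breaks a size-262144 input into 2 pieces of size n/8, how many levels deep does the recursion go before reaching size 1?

For divide and conquer with division factor 8:

Problem sizes at each level:
Level 0: 262144
Level 1: 32768
Level 2: 4096
Level 3: 512
Level 4: 64
Level 5: 8
Level 6: 1

The root is level 0 and the size-1 base case is level 6 (the tree spans levels 0 through 6, i.e. 7 levels counting the root), so the depth is the number of divisions: log_8(262144) = 6

The recursion tree depth is log_8(262144) = 6. At each level, the problem size is divided by 8, so it takes 6 divisions to reduce to a base case of size 1. The algorithm makes 2 recursive calls at each level.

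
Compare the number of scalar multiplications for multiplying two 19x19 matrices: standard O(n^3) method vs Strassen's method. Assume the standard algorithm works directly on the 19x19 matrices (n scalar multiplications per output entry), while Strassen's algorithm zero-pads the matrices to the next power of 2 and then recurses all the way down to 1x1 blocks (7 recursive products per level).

Matrix multiplication for 19x19 matrices:

Strassen's algorithm requires power-of-2 dimensions. Pad 19x19 to 32x32 (next power of 2).

Standard algorithm: 19^3 = 6859 multiplications
Strassen's algorithm: 7^(log2(32)) = 7^5 = 16807 multiplications
Difference: 6859 - 16807 = -9948 (Strassen uses MORE here due to padding overhead — for small or just-over-power-of-2 n, padding can outweigh the per-level savings)

Standard: 6859 multiplications (19^3). Strassen: 16807 multiplications (7^5, after padding to 32x32). Strassen reduces 8 recursive multiplications to 7 at each level.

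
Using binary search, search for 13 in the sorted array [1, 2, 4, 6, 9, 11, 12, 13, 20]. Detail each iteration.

Binary search for 13 in [1, 2, 4, 6, 9, 11, 12, 13, 20]:

lo=0, hi=8, mid=4, arr[mid]=9 -> 9 < 13, search right half
lo=5, hi=8, mid=6, arr[mid]=12 -> 12 < 13, search right half
lo=7, hi=8, mid=7, arr[mid]=13 -> Found target at index 7!

Binary search finds 13 at index 7 after 3 comparisons. The search repeatedly halves the search space by comparing with the middle element.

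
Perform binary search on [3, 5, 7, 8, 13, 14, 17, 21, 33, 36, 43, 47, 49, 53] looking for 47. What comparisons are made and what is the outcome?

Binary search for 47 in [3, 5, 7, 8, 13, 14, 17, 21, 33, 36, 43, 47, 49, 53]:

lo=0, hi=13, mid=6, arr[mid]=17 -> 17 < 47, search right half
lo=7, hi=13, mid=10, arr[mid]=43 -> 43 < 47, search right half
lo=11, hi=13, mid=12, arr[mid]=49 -> 49 > 47, search left half
lo=11, hi=11, mid=11, arr[mid]=47 -> Found target at index 11!

Binary search finds 47 at index 11 after 4 comparisons. The search repeatedly halves the search space by comparing with the middle element.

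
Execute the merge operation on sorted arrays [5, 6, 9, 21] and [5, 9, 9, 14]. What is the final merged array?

Merging process:

Compare 5 vs 5: take 5 from left. Merged: [5]
Compare 6 vs 5: take 5 from right. Merged: [5, 5]
Compare 6 vs 9: take 6 from left. Merged: [5, 5, 6]
Compare 9 vs 9: take 9 from left. Merged: [5, 5, 6, 9]
Compare 21 vs 9: take 9 from right. Merged: [5, 5, 6, 9, 9]
Compare 21 vs 9: take 9 from right. Merged: [5, 5, 6, 9, 9, 9]
Compare 21 vs 14: take 14 from right. Merged: [5, 5, 6, 9, 9, 9, 14]
Append remaining from left: [21]. Merged: [5, 5, 6, 9, 9, 9, 14, 21]

Final merged array: [5, 5, 6, 9, 9, 9, 14, 21]
Total comparisons: 7

The merged array is [5, 5, 6, 9, 9, 9, 14, 21], requiring 7 comparisons. The merge step runs in O(n) time where n is the total number of elements.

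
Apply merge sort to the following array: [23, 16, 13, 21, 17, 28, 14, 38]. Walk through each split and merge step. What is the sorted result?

Merge sort trace:

Split: [23, 16, 13, 21, 17, 28, 14, 38] -> [23, 16, 13, 21] and [17, 28, 14, 38]
  Split: [23, 16, 13, 21] -> [23, 16] and [13, 21]
    Split: [23, 16] -> [23] and [16]
    Merge: [23] + [16] -> [16, 23]
    Split: [13, 21] -> [13] and [21]
    Merge: [13] + [21] -> [13, 21]
  Merge: [16, 23] + [13, 21] -> [13, 16, 21, 23]
  Split: [17, 28, 14, 38] -> [17, 28] and [14, 38]
    Split: [17, 28] -> [17] and [28]
    Merge: [17] + [28] -> [17, 28]
    Split: [14, 38] -> [14] and [38]
    Merge: [14] + [38] -> [14, 38]
  Merge: [17, 28] + [14, 38] -> [14, 17, 28, 38]
Merge: [13, 16, 21, 23] + [14, 17, 28, 38] -> [13, 14, 16, 17, 21, 23, 28, 38]

Final sorted array: [13, 14, 16, 17, 21, 23, 28, 38]

The merge sort proceeds by recursively splitting the array and merging sorted halves.
After all merges, the sorted array is [13, 14, 16, 17, 21, 23, 28, 38].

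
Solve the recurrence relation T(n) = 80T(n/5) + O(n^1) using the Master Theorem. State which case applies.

Master Theorem for T(n) = 80T(n/5) + O(n^1):

a = 80, b = 5, c = 1
log_b(a) = log_5(80) = 2.7227

Case 1: c = 1 < log_5(80) = 2.7227
T(n) = O(n^(log_5 80))

For T(n) = 80T(n/5) + O(n^1): log_5(80) = 2.7227. This is Case 1 of the Master Theorem (c < log_b(a), work dominated by leaves), giving O(n^(log_5 80)).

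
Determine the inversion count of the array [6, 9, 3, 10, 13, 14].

Finding inversions in [6, 9, 3, 10, 13, 14]:

(0, 2): arr[0]=6 > arr[2]=3
(1, 2): arr[1]=9 > arr[2]=3

Total inversions: 2

The array has 2 inversion(s): (0,2), (1,2). Each pair (i,j) satisfies i < j and arr[i] > arr[j].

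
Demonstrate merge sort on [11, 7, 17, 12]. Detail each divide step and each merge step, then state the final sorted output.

Merge sort trace:

Split: [11, 7, 17, 12] -> [11, 7] and [17, 12]
  Split: [11, 7] -> [11] and [7]
  Merge: [11] + [7] -> [7, 11]
  Split: [17, 12] -> [17] and [12]
  Merge: [17] + [12] -> [12, 17]
Merge: [7, 11] + [12, 17] -> [7, 11, 12, 17]

Final sorted array: [7, 11, 12, 17]

The merge sort proceeds by recursively splitting the array and merging sorted halves.
After all merges, the sorted array is [7, 11, 12, 17].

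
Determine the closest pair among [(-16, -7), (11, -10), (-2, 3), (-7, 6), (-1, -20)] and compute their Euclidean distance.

Computing all pairwise distances among 5 points:

d((-16, -7), (11, -10)) = 27.1662
d((-16, -7), (-2, 3)) = 17.2047
d((-16, -7), (-7, 6)) = 15.8114
d((-16, -7), (-1, -20)) = 19.8494
d((11, -10), (-2, 3)) = 18.3848
d((11, -10), (-7, 6)) = 24.0832
d((11, -10), (-1, -20)) = 15.6205
d((-2, 3), (-7, 6)) = 5.831 <-- minimum
d((-2, 3), (-1, -20)) = 23.0217
d((-7, 6), (-1, -20)) = 26.6833

Closest pair: (-2, 3) and (-7, 6) with distance 5.831

The closest pair is (-2, 3) and (-7, 6) with Euclidean distance 5.831. For 5 points, brute-force pairwise comparison is shown above. For large n, the divide-and-conquer algorithm (sort by x, recurse on halves, check the dividing strip) achieves O(n log n).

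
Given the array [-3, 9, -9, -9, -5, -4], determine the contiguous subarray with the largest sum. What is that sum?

Using Kadane's algorithm on [-3, 9, -9, -9, -5, -4]:

Scanning through the array:
Position 1 (value 9): max_ending_here = 9, max_so_far = 9
Position 2 (value -9): max_ending_here = 0, max_so_far = 9
Position 3 (value -9): max_ending_here = -9, max_so_far = 9
Position 4 (value -5): max_ending_here = -5, max_so_far = 9
Position 5 (value -4): max_ending_here = -4, max_so_far = 9

Maximum subarray: [9]
Maximum sum: 9

The maximum subarray is [9] with sum 9. This subarray runs from index 1 to index 1.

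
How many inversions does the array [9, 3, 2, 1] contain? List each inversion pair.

Finding inversions in [9, 3, 2, 1]:

(0, 1): arr[0]=9 > arr[1]=3
(0, 2): arr[0]=9 > arr[2]=2
(0, 3): arr[0]=9 > arr[3]=1
(1, 2): arr[1]=3 > arr[2]=2
(1, 3): arr[1]=3 > arr[3]=1
(2, 3): arr[2]=2 > arr[3]=1

Total inversions: 6

The array has 6 inversion(s): (0,1), (0,2), (0,3), (1,2), (1,3), (2,3). Each pair (i,j) satisfies i < j and arr[i] > arr[j].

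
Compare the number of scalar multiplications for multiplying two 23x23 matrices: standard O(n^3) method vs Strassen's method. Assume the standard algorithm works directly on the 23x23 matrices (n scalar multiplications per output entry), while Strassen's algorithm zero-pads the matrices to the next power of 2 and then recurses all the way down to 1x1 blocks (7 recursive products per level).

Matrix multiplication for 23x23 matrices:

Strassen's algorithm requires power-of-2 dimensions. Pad 23x23 to 32x32 (next power of 2).

Standard algorithm: 23^3 = 12167 multiplications
Strassen's algorithm: 7^(log2(32)) = 7^5 = 16807 multiplications
Difference: 12167 - 16807 = -4640 (Strassen uses MORE here due to padding overhead — for small or just-over-power-of-2 n, padding can outweigh the per-level savings)

Standard: 12167 multiplications (23^3). Strassen: 16807 multiplications (7^5, after padding to 32x32). Strassen reduces 8 recursive multiplications to 7 at each level.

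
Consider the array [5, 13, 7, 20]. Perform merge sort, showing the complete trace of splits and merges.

Merge sort trace:

Split: [5, 13, 7, 20] -> [5, 13] and [7, 20]
  Split: [5, 13] -> [5] and [13]
  Merge: [5] + [13] -> [5, 13]
  Split: [7, 20] -> [7] and [20]
  Merge: [7] + [20] -> [7, 20]
Merge: [5, 13] + [7, 20] -> [5, 7, 13, 20]

Final sorted array: [5, 7, 13, 20]

The merge sort proceeds by recursively splitting the array and merging sorted halves.
After all merges, the sorted array is [5, 7, 13, 20].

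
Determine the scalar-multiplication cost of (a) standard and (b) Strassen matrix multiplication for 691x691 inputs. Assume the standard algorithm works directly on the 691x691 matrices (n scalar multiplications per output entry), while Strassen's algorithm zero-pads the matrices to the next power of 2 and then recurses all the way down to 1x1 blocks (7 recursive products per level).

Matrix multiplication for 691x691 matrices:

Strassen's algorithm requires power-of-2 dimensions. Pad 691x691 to 1024x1024 (next power of 2).

Standard algorithm: 691^3 = 329939371 multiplications
Strassen's algorithm: 7^(log2(1024)) = 7^10 = 282475249 multiplications
Savings: 329939371 - 282475249 = 47464122 multiplications

Standard: 329939371 multiplications (691^3). Strassen: 282475249 multiplications (7^10, after padding to 1024x1024). Strassen reduces 8 recursive multiplications to 7 at each level.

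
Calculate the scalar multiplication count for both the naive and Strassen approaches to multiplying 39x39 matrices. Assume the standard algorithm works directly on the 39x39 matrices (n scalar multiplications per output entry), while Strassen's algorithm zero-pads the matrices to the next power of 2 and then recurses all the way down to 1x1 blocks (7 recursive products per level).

Matrix multiplication for 39x39 matrices:

Strassen's algorithm requires power-of-2 dimensions. Pad 39x39 to 64x64 (next power of 2).

Standard algorithm: 39^3 = 59319 multiplications
Strassen's algorithm: 7^(log2(64)) = 7^6 = 117649 multiplications
Difference: 59319 - 117649 = -58330 (Strassen uses MORE here due to padding overhead — for small or just-over-power-of-2 n, padding can outweigh the per-level savings)

Standard: 59319 multiplications (39^3). Strassen: 117649 multiplications (7^6, after padding to 64x64). Strassen reduces 8 recursive multiplications to 7 at each level.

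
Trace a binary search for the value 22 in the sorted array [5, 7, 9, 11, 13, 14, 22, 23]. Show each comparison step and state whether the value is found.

Binary search for 22 in [5, 7, 9, 11, 13, 14, 22, 23]:

lo=0, hi=7, mid=3, arr[mid]=11 -> 11 < 22, search right half
lo=4, hi=7, mid=5, arr[mid]=14 -> 14 < 22, search right half
lo=6, hi=7, mid=6, arr[mid]=22 -> Found target at index 6!

Binary search finds 22 at index 6 after 3 comparisons. The search repeatedly halves the search space by comparing with the middle element.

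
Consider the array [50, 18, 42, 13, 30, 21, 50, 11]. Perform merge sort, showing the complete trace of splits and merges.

Merge sort trace:

Split: [50, 18, 42, 13, 30, 21, 50, 11] -> [50, 18, 42, 13] and [30, 21, 50, 11]
  Split: [50, 18, 42, 13] -> [50, 18] and [42, 13]
    Split: [50, 18] -> [50] and [18]
    Merge: [50] + [18] -> [18, 50]
    Split: [42, 13] -> [42] and [13]
    Merge: [42] + [13] -> [13, 42]
  Merge: [18, 50] + [13, 42] -> [13, 18, 42, 50]
  Split: [30, 21, 50, 11] -> [30, 21] and [50, 11]
    Split: [30, 21] -> [30] and [21]
    Merge: [30] + [21] -> [21, 30]
    Split: [50, 11] -> [50] and [11]
    Merge: [50] + [11] -> [11, 50]
  Merge: [21, 30] + [11, 50] -> [11, 21, 30, 50]
Merge: [13, 18, 42, 50] + [11, 21, 30, 50] -> [11, 13, 18, 21, 30, 42, 50, 50]

Final sorted array: [11, 13, 18, 21, 30, 42, 50, 50]

The merge sort proceeds by recursively splitting the array and merging sorted halves.
After all merges, the sorted array is [11, 13, 18, 21, 30, 42, 50, 50].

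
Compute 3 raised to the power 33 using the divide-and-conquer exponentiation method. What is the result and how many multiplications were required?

Computing 3^33 by squaring (build up from 3^1; each line after the first costs one multiplication):

3^1 = 3
3^2 = (3^1)^2 = 3^2 = 9
3^4 = (3^2)^2 = 9^2 = 81
3^8 = (3^4)^2 = 81^2 = 6561
3^16 = (3^8)^2 = 6561^2 = 43046721
3^32 = (3^16)^2 = 43046721^2 = 1853020188851841
3^33 = 3 * 3^32 = 3 * 1853020188851841 = 5559060566555523

Result: 5559060566555523
Multiplications needed: 6 (6 lines after 3^1)

3^33 = 5559060566555523. Using exponentiation by squaring, this requires 6 multiplications. The key idea: if the exponent is even, square the half-power; if odd, multiply by the base once.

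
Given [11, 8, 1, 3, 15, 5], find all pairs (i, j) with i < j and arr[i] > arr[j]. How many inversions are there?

Finding inversions in [11, 8, 1, 3, 15, 5]:

(0, 1): arr[0]=11 > arr[1]=8
(0, 2): arr[0]=11 > arr[2]=1
(0, 3): arr[0]=11 > arr[3]=3
(0, 5): arr[0]=11 > arr[5]=5
(1, 2): arr[1]=8 > arr[2]=1
(1, 3): arr[1]=8 > arr[3]=3
(1, 5): arr[1]=8 > arr[5]=5
(4, 5): arr[4]=15 > arr[5]=5

Total inversions: 8

The array has 8 inversion(s): (0,1), (0,2), (0,3), (0,5), (1,2), (1,3), (1,5), (4,5). Each pair (i,j) satisfies i < j and arr[i] > arr[j].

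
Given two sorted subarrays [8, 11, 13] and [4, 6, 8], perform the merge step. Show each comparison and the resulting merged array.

Merging process:

Compare 8 vs 4: take 4 from right. Merged: [4]
Compare 8 vs 6: take 6 from right. Merged: [4, 6]
Compare 8 vs 8: take 8 from left. Merged: [4, 6, 8]
Compare 11 vs 8: take 8 from right. Merged: [4, 6, 8, 8]
Append remaining from left: [11, 13]. Merged: [4, 6, 8, 8, 11, 13]

Final merged array: [4, 6, 8, 8, 11, 13]
Total comparisons: 4

The merged array is [4, 6, 8, 8, 11, 13], requiring 4 comparisons. The merge step runs in O(n) time where n is the total number of elements.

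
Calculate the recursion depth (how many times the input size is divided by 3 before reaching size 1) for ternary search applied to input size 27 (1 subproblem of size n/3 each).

For divide and conquer with division factor 3:

Problem sizes at each level:
Level 0: 27
Level 1: 9
Level 2: 3
Level 3: 1

The root is level 0 and the size-1 base case is level 3 (the tree spans levels 0 through 3, i.e. 4 levels counting the root), so the depth is the number of divisions: log_3(27) = 3

The recursion tree depth is log_3(27) = 3. At each level, the problem size is divided by 3, so it takes 3 divisions to reduce to a base case of size 1. The algorithm makes 1 recursive call at each level.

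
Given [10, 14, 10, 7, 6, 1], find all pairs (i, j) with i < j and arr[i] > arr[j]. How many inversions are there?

Finding inversions in [10, 14, 10, 7, 6, 1]:

(0, 3): arr[0]=10 > arr[3]=7
(0, 4): arr[0]=10 > arr[4]=6
(0, 5): arr[0]=10 > arr[5]=1
(1, 2): arr[1]=14 > arr[2]=10
(1, 3): arr[1]=14 > arr[3]=7
(1, 4): arr[1]=14 > arr[4]=6
(1, 5): arr[1]=14 > arr[5]=1
(2, 3): arr[2]=10 > arr[3]=7
(2, 4): arr[2]=10 > arr[4]=6
(2, 5): arr[2]=10 > arr[5]=1
(3, 4): arr[3]=7 > arr[4]=6
(3, 5): arr[3]=7 > arr[5]=1
(4, 5): arr[4]=6 > arr[5]=1

Total inversions: 13

The array has 13 inversion(s): (0,3), (0,4), (0,5), (1,2), (1,3), (1,4), (1,5), (2,3), (2,4), (2,5), (3,4), (3,5), (4,5). Each pair (i,j) satisfies i < j and arr[i] > arr[j].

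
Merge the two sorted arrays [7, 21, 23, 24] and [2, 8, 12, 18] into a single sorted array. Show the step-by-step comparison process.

Merging process:

Compare 7 vs 2: take 2 from right. Merged: [2]
Compare 7 vs 8: take 7 from left. Merged: [2, 7]
Compare 21 vs 8: take 8 from right. Merged: [2, 7, 8]
Compare 21 vs 12: take 12 from right. Merged: [2, 7, 8, 12]
Compare 21 vs 18: take 18 from right. Merged: [2, 7, 8, 12, 18]
Append remaining from left: [21, 23, 24]. Merged: [2, 7, 8, 12, 18, 21, 23, 24]

Final merged array: [2, 7, 8, 12, 18, 21, 23, 24]
Total comparisons: 5

The merged array is [2, 7, 8, 12, 18, 21, 23, 24], requiring 5 comparisons. The merge step runs in O(n) time where n is the total number of elements.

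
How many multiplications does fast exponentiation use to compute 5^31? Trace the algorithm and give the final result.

Computing 5^31 by squaring (build up from 5^1; each line after the first costs one multiplication):

5^1 = 5
5^2 = (5^1)^2 = 5^2 = 25
5^3 = 5 * 5^2 = 5 * 25 = 125
5^6 = (5^3)^2 = 125^2 = 15625
5^7 = 5 * 5^6 = 5 * 15625 = 78125
5^14 = (5^7)^2 = 78125^2 = 6103515625
5^15 = 5 * 5^14 = 5 * 6103515625 = 30517578125
5^30 = (5^15)^2 = 30517578125^2 = 931322574615478515625
5^31 = 5 * 5^30 = 5 * 931322574615478515625 = 4656612873077392578125

Result: 4656612873077392578125
Multiplications needed: 8 (8 lines after 5^1)

5^31 = 4656612873077392578125. Using exponentiation by squaring, this requires 8 multiplications. The key idea: if the exponent is even, square the half-power; if odd, multiply by the base once.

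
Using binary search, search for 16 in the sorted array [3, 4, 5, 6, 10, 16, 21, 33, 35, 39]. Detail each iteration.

Binary search for 16 in [3, 4, 5, 6, 10, 16, 21, 33, 35, 39]:

lo=0, hi=9, mid=4, arr[mid]=10 -> 10 < 16, search right half
lo=5, hi=9, mid=7, arr[mid]=33 -> 33 > 16, search left half
lo=5, hi=6, mid=5, arr[mid]=16 -> Found target at index 5!

Binary search finds 16 at index 5 after 3 comparisons. The search repeatedly halves the search space by comparing with the middle element.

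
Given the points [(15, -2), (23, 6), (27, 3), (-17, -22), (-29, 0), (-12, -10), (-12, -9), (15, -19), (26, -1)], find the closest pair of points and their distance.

Computing all pairwise distances among 9 points:

d((15, -2), (23, 6)) = 11.3137
d((15, -2), (27, 3)) = 13.0
d((15, -2), (-17, -22)) = 37.7359
d((15, -2), (-29, 0)) = 44.0454
d((15, -2), (-12, -10)) = 28.1603
d((15, -2), (-12, -9)) = 27.8927
d((15, -2), (15, -19)) = 17.0
d((15, -2), (26, -1)) = 11.0454
d((23, 6), (27, 3)) = 5.0
d((23, 6), (-17, -22)) = 48.8262
d((23, 6), (-29, 0)) = 52.345
d((23, 6), (-12, -10)) = 38.4838
d((23, 6), (-12, -9)) = 38.0789
d((23, 6), (15, -19)) = 26.2488
d((23, 6), (26, -1)) = 7.6158
d((27, 3), (-17, -22)) = 50.6063
d((27, 3), (-29, 0)) = 56.0803
d((27, 3), (-12, -10)) = 41.1096
d((27, 3), (-12, -9)) = 40.8044
d((27, 3), (15, -19)) = 25.0599
d((27, 3), (26, -1)) = 4.1231
d((-17, -22), (-29, 0)) = 25.0599
d((-17, -22), (-12, -10)) = 13.0
d((-17, -22), (-12, -9)) = 13.9284
d((-17, -22), (15, -19)) = 32.1403
d((-17, -22), (26, -1)) = 47.8539
d((-29, 0), (-12, -10)) = 19.7231
d((-29, 0), (-12, -9)) = 19.2354
d((-29, 0), (15, -19)) = 47.927
d((-29, 0), (26, -1)) = 55.0091
d((-12, -10), (-12, -9)) = 1.0 <-- minimum
d((-12, -10), (15, -19)) = 28.4605
d((-12, -10), (26, -1)) = 39.0512
d((-12, -9), (15, -19)) = 28.7924
d((-12, -9), (26, -1)) = 38.833
d((15, -19), (26, -1)) = 21.095

Closest pair: (-12, -10) and (-12, -9) with distance 1.0

The closest pair is (-12, -10) and (-12, -9) with Euclidean distance 1.0. For 9 points, brute-force pairwise comparison is shown above. For large n, the divide-and-conquer algorithm (sort by x, recurse on halves, check the dividing strip) achieves O(n log n).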